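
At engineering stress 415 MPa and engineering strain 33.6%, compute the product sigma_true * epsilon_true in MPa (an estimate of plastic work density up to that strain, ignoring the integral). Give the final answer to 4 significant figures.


sigma_true = sigma_eng * (1 + epsilon_eng)
sigma_true = 415 * (1 + 0.336) = 554.44 MPa
epsilon_true = ln(1 + epsilon_eng)
epsilon_true = ln(1 + 0.336) = 0.28968
sigma_true * epsilon_true = 554.44 * 0.28968 = 160.6 MPa


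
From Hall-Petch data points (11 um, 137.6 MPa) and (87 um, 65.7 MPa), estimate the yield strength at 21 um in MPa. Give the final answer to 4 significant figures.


sigma_y = sigma0 + k / sqrt(d)
1/sqrt(d1) = 1/sqrt(1.1e-05) = 301.511;  1/sqrt(d2) = 107.211
k = (sigma1 - sigma2) / (1/sqrt(d1) - 1/sqrt(d2)) = (137.6 - 65.7) / (301.511 - 107.211) = 0.370046 MPa*m^0.5
sigma0 = sigma1 - k/sqrt(d1) = 137.6 - 0.370046*301.511 = 26.0269 MPa
sigma_y(d3) = 26.0269 + 0.370046 / sqrt(2.1e-05) = 106.8 MPa


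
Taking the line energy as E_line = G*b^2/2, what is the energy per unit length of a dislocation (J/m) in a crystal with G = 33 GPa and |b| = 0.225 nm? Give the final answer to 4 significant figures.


E = G*b^2/2
b = 0.225 nm = 2.25e-10 m
G = 33 GPa = 3.3e+10 Pa
E = 0.5 * 3.3e+10 * (2.25e-10)^2
E = 8.353e-10 J/m


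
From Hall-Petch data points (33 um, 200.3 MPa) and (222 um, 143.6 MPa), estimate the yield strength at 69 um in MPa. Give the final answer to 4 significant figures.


sigma_y = sigma0 + k / sqrt(d)
1/sqrt(d1) = 1/sqrt(3.3e-05) = 174.078;  1/sqrt(d2) = 67.1156
k = (sigma1 - sigma2) / (1/sqrt(d1) - 1/sqrt(d2)) = (200.3 - 143.6) / (174.078 - 67.1156) = 0.530095 MPa*m^0.5
sigma0 = sigma1 - k/sqrt(d1) = 200.3 - 0.530095*174.078 = 108.022 MPa
sigma_y(d3) = 108.022 + 0.530095 / sqrt(6.9e-05) = 171.8 MPa


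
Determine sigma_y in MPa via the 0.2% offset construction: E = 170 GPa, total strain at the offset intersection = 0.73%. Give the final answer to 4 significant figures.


Offset strain = 0.002
Elastic strain at yield = total_strain - offset = 7.3e-03 - 0.002 = 5.3e-03
sigma_y = E * elastic_strain = 170000 * 5.3e-03
sigma_y = 901 MPa


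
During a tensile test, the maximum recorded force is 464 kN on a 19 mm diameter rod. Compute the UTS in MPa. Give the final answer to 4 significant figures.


A0 = pi*(d/2)^2 = pi*(19/2)^2 = 283.529 mm^2
UTS = F_max / A0 = 464*1000 / 283.529
UTS = 1637 MPa


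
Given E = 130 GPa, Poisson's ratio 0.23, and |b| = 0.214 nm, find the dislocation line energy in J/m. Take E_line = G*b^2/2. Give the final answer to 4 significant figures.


Step 1: G = E / (2*(1+nu))
G = 130 / (2*(1+0.23)) = 52.8455 GPa = 5.28455e+10 Pa
Step 2: E_line = G*b^2/2
b = 0.214 nm = 2.14e-10 m
E_line = 0.5 * 5.28455e+10 * (2.14e-10)^2 = 1.21e-09 J/m


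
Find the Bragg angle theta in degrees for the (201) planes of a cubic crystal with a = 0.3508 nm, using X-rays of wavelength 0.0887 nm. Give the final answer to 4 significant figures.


d = a / sqrt(h^2+k^2+l^2)
d = 0.3508 / sqrt(5) = 0.156883 nm
lambda = 2*d*sin(theta)  =>  sin(theta) = lambda / (2*d)
sin(theta) = 0.0887 / (2 * 0.156883) = 0.282696
theta = 16.42 deg


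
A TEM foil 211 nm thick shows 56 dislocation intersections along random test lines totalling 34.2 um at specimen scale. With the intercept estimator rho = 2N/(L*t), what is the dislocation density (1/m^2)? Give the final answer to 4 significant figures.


rho = 2N / (L * t)
L = 34.2 um = 3.42e-05 m, t = 211 nm = 2.11e-07 m
rho = 2 * 56 / (3.42e-05 * 2.11e-07)
rho = 1.552e+13 1/m^2


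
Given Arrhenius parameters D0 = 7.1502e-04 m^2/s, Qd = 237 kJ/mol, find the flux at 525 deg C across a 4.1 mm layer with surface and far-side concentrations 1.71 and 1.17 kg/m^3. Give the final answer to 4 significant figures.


Step 1: D = D0 * exp(-Qd/(R*T))
T = 525 + 273.15 = 798.15 K
D = 7.1502e-04 * exp(-237e3 / (8.314 * 798.15)) = 2.20485e-19 m^2/s
Step 2: J = D * (C1 - C2) / dx
J = 2.20485e-19 * (1.71 - 1.17) / 4.1e-03
J = 2.904e-17 kg/(m^2*s)


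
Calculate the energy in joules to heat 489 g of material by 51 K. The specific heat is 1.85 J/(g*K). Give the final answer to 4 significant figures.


Q = m * cp * dT
Q = 489 * 1.85 * 51
Q = 46140 J


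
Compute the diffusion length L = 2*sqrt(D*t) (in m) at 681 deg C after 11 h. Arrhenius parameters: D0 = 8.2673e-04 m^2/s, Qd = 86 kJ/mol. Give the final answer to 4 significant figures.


Step 1: D = D0 * exp(-Qd/(R*T))
T = 954.15 K
D = 8.2673e-04 * exp(-86e3 / (8.314 * 954.15)) = 1.61864e-08 m^2/s
Step 2: L = 2*sqrt(D*t)
t = 11 h = 39600 s
L = 2*sqrt(1.61864e-08 * 39600) = 0.05064 m


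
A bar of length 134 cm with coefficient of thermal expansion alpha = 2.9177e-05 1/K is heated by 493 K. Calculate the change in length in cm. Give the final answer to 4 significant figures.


dL = L0 * alpha * dT
dL = 134 * 2.9177e-05 * 493
dL = 1.927 cm


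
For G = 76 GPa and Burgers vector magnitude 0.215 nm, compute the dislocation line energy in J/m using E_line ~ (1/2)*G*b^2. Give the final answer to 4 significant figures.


E = G*b^2/2
b = 0.215 nm = 2.15e-10 m
G = 76 GPa = 7.6e+10 Pa
E = 0.5 * 7.6e+10 * (2.15e-10)^2
E = 1.757e-09 J/m


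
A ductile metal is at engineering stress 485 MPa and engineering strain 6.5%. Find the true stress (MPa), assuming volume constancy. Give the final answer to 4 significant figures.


sigma_true = sigma_eng * (1 + epsilon_eng)
sigma_true = 485 * (1 + 0.065)
sigma_true = 516.5 MPa


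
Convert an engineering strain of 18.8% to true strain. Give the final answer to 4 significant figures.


epsilon_true = ln(1 + epsilon_eng)
epsilon_true = ln(1 + 0.188)
epsilon_true = 0.1723


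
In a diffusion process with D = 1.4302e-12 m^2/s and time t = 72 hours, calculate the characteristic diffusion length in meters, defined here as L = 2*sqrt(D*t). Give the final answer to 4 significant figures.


t = 72 hr = 259200 s
Diffusion length = 2*sqrt(D*t)
= 2*sqrt(1.4302e-12 * 259200)
= 1.218e-03 m


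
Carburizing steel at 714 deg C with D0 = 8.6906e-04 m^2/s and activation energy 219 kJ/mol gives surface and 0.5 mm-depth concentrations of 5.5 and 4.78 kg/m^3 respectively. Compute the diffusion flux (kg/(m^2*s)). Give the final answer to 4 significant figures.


Step 1: D = D0 * exp(-Qd/(R*T))
T = 714 + 273.15 = 987.15 K
D = 8.6906e-04 * exp(-219e3 / (8.314 * 987.15)) = 2.24045e-15 m^2/s
Step 2: J = D * (C1 - C2) / dx
J = 2.24045e-15 * (5.5 - 4.78) / 5e-04
J = 3.226e-12 kg/(m^2*s)


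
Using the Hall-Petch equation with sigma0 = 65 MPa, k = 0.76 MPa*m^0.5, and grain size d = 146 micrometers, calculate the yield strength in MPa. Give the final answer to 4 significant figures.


sigma_y = sigma0 + k / sqrt(d)
d = 146 um = 1.46e-04 m
sigma_y = 65 + 0.76 / sqrt(1.46e-04)
sigma_y = 127.9 MPa


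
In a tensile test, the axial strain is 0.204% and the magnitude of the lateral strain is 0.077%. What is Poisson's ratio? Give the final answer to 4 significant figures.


nu = -epsilon_lat / epsilon_axial
Lateral strain is contraction (negative), so using magnitudes:
nu = 0.077 / 0.204
nu = 0.3775


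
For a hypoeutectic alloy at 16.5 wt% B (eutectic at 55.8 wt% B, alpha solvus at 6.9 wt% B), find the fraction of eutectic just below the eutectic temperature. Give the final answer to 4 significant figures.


f_primary = (C_e - C0) / (C_e - C_alpha_max)
f_primary = (55.8 - 16.5) / (55.8 - 6.9)
f_primary = 0.803681
f_eutectic = 1 - 0.803681 = 0.1963


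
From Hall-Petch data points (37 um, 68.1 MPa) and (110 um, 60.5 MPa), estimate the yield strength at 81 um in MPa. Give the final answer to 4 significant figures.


sigma_y = sigma0 + k / sqrt(d)
1/sqrt(d1) = 1/sqrt(3.7e-05) = 164.399;  1/sqrt(d2) = 95.3463
k = (sigma1 - sigma2) / (1/sqrt(d1) - 1/sqrt(d2)) = (68.1 - 60.5) / (164.399 - 95.3463) = 0.110061 MPa*m^0.5
sigma0 = sigma1 - k/sqrt(d1) = 68.1 - 0.110061*164.399 = 50.0061 MPa
sigma_y(d3) = 50.0061 + 0.110061 / sqrt(8.1e-05) = 62.24 MPa


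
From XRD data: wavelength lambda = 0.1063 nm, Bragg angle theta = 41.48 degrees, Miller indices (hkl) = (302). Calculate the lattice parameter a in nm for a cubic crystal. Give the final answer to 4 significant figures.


d = lambda / (2*sin(theta))
d = 0.1063 / (2*sin(41.48 deg))
d = 0.0802435 nm
a = d * sqrt(h^2+k^2+l^2) = 0.0802435 * sqrt(13)
a = 0.2893 nm


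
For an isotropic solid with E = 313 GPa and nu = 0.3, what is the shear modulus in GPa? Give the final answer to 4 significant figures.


G = E / (2*(1+nu))
G = 313 / (2*(1+0.3))
G = 120.4 GPa


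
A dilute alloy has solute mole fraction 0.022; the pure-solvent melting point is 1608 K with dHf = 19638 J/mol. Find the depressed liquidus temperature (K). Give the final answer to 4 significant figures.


dT = R*Tm^2*x / dHf
dT = 8.314 * 1608^2 * 0.022 / 19638
dT = 24.0828 K
T_new = 1608 - 24.0828 = 1584 K


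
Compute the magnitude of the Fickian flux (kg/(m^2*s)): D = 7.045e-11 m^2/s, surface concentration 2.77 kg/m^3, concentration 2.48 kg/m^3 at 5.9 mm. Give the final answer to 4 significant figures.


J = -D * (dC/dx) = D * (C1 - C2) / dx
J = 7.045e-11 * (2.77 - 2.48) / 5.9e-03
J = 3.463e-09 kg/(m^2*s)


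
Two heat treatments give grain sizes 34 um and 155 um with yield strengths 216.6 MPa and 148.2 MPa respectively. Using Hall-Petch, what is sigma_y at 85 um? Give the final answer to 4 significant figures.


sigma_y = sigma0 + k / sqrt(d)
1/sqrt(d1) = 1/sqrt(3.4e-05) = 171.499;  1/sqrt(d2) = 80.3219
k = (sigma1 - sigma2) / (1/sqrt(d1) - 1/sqrt(d2)) = (216.6 - 148.2) / (171.499 - 80.3219) = 0.750192 MPa*m^0.5
sigma0 = sigma1 - k/sqrt(d1) = 216.6 - 0.750192*171.499 = 87.9431 MPa
sigma_y(d3) = 87.9431 + 0.750192 / sqrt(8.5e-05) = 169.3 MPa


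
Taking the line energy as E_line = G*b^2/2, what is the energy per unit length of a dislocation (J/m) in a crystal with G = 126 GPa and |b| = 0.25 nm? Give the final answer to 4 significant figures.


E = G*b^2/2
b = 0.25 nm = 2.5e-10 m
G = 126 GPa = 1.26e+11 Pa
E = 0.5 * 1.26e+11 * (2.5e-10)^2
E = 3.938e-09 J/m


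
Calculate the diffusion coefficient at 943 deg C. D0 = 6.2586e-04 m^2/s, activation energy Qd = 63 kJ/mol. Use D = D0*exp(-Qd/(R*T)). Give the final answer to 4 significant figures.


D = D0 * exp(-Qd / (R*T))
T = 1216.15 K
D = 6.2586e-04 * exp(-63e3 / (8.314 * 1216.15))
D = 1.232e-06 m^2/s


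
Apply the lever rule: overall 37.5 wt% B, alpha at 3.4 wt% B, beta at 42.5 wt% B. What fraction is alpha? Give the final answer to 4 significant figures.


f_alpha = (C_beta - C0) / (C_beta - C_alpha)
f_alpha = (42.5 - 37.5) / (42.5 - 3.4)
f_alpha = 0.1279


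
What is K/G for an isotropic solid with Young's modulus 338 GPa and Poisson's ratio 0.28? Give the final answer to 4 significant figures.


G = E / (2*(1+nu))
G = 338 / (2*(1+0.28)) = 132.031 GPa
K = E / (3*(1-2*nu))
K = 338 / (3*(1-2*0.28)) = 256.061 GPa
K/G = 256.061 / 132.031 = 1.939


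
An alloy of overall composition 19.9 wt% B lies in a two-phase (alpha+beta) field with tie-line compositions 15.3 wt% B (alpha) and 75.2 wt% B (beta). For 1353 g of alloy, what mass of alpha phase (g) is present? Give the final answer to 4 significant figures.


f_alpha = (C_beta - C0) / (C_beta - C_alpha)
f_alpha = (75.2 - 19.9) / (75.2 - 15.3) = 0.923205
m_alpha = f_alpha * m_total = 0.923205 * 1353 = 1249 g


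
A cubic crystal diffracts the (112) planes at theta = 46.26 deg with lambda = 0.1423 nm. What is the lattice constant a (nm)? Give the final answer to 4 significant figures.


d = lambda / (2*sin(theta))
d = 0.1423 / (2*sin(46.26 deg))
d = 0.0984796 nm
a = d * sqrt(h^2+k^2+l^2) = 0.0984796 * sqrt(6)
a = 0.2412 nm


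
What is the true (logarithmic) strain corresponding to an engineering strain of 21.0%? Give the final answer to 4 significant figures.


epsilon_true = ln(1 + epsilon_eng)
epsilon_true = ln(1 + 0.21)
epsilon_true = 0.1906


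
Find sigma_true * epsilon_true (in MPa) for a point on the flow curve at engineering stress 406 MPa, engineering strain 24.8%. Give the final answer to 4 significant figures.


sigma_true = sigma_eng * (1 + epsilon_eng)
sigma_true = 406 * (1 + 0.248) = 506.688 MPa
epsilon_true = ln(1 + epsilon_eng)
epsilon_true = ln(1 + 0.248) = 0.221542
sigma_true * epsilon_true = 506.688 * 0.221542 = 112.3 MPa


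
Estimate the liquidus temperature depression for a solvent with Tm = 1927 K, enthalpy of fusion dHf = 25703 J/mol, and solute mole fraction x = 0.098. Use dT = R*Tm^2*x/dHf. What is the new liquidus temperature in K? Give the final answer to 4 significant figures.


dT = R*Tm^2*x / dHf
dT = 8.314 * 1927^2 * 0.098 / 25703
dT = 117.711 K
T_new = 1927 - 117.711 = 1809 K


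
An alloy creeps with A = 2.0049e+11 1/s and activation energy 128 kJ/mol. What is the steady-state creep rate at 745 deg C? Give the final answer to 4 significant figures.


rate = A * exp(-Q / (R*T))
T = 745 + 273.15 = 1018.15 K
rate = 2.0049e+11 * exp(-128e3 / (8.314 * 1018.15))
rate = 54330 1/s


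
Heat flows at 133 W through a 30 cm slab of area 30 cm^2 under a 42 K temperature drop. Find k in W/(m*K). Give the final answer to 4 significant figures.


k = Q*L / (A*dT)
L = 0.3 m, A = 3e-03 m^2
k = 133 * 0.3 / (3e-03 * 42)
k = 316.7 W/(m*K)


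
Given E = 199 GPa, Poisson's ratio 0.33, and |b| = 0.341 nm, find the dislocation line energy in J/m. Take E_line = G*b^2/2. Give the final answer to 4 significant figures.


Step 1: G = E / (2*(1+nu))
G = 199 / (2*(1+0.33)) = 74.812 GPa = 7.4812e+10 Pa
Step 2: E_line = G*b^2/2
b = 0.341 nm = 3.41e-10 m
E_line = 0.5 * 7.4812e+10 * (3.41e-10)^2 = 4.35e-09 J/m


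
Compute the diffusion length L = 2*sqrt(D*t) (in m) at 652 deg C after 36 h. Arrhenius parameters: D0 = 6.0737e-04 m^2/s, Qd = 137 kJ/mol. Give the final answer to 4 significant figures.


Step 1: D = D0 * exp(-Qd/(R*T))
T = 925.15 K
D = 6.0737e-04 * exp(-137e3 / (8.314 * 925.15)) = 1.117e-11 m^2/s
Step 2: L = 2*sqrt(D*t)
t = 36 h = 129600 s
L = 2*sqrt(1.117e-11 * 129600) = 2.406e-03 m


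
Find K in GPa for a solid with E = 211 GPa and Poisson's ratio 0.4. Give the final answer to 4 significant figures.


K = E / (3*(1-2*nu))
K = 211 / (3*(1-2*0.4))
K = 351.7 GPa


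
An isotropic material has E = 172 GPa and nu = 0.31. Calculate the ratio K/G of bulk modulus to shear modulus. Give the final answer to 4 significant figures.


G = E / (2*(1+nu))
G = 172 / (2*(1+0.31)) = 65.6489 GPa
K = E / (3*(1-2*nu))
K = 172 / (3*(1-2*0.31)) = 150.877 GPa
K/G = 150.877 / 65.6489 = 2.298


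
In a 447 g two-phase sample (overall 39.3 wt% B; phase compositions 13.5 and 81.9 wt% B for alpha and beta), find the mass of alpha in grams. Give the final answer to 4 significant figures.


f_alpha = (C_beta - C0) / (C_beta - C_alpha)
f_alpha = (81.9 - 39.3) / (81.9 - 13.5) = 0.622807
m_alpha = f_alpha * m_total = 0.622807 * 447 = 278.4 g


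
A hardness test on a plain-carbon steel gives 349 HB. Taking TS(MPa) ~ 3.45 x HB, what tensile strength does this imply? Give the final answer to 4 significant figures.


TS (MPa) = 3.45 * HB
TS = 3.45 * 349
TS = 1204 MPa


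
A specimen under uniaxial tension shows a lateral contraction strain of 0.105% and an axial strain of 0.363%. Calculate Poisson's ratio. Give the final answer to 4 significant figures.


nu = -epsilon_lat / epsilon_axial
Lateral strain is contraction (negative), so using magnitudes:
nu = 0.105 / 0.363
nu = 0.2893


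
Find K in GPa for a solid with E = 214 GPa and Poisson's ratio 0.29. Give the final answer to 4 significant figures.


K = E / (3*(1-2*nu))
K = 214 / (3*(1-2*0.29))
K = 169.8 GPa


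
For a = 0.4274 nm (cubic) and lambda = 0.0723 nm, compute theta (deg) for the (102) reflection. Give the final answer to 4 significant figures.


d = a / sqrt(h^2+k^2+l^2)
d = 0.4274 / sqrt(5) = 0.191139 nm
lambda = 2*d*sin(theta)  =>  sin(theta) = lambda / (2*d)
sin(theta) = 0.0723 / (2 * 0.191139) = 0.189129
theta = 10.9 deg


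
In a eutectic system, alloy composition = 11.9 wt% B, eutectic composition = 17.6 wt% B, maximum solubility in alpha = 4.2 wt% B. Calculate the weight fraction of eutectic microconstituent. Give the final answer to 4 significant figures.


f_primary = (C_e - C0) / (C_e - C_alpha_max)
f_primary = (17.6 - 11.9) / (17.6 - 4.2)
f_primary = 0.425373
f_eutectic = 1 - 0.425373 = 0.5746


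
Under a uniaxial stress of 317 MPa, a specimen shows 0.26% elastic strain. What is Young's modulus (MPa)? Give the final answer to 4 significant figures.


E = sigma / epsilon
epsilon = 0.26% = 2.6e-03
E = 317 / 2.6e-03
E = 121900 MPa


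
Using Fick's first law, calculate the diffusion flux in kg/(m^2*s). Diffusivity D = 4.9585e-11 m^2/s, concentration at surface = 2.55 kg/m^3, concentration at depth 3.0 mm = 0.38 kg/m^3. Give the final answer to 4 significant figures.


J = -D * (dC/dx) = D * (C1 - C2) / dx
J = 4.9585e-11 * (2.55 - 0.38) / 3e-03
J = 3.587e-08 kg/(m^2*s)


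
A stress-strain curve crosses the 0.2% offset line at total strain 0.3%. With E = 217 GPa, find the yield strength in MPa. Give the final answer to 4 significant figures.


Offset strain = 0.002
Elastic strain at yield = total_strain - offset = 3e-03 - 0.002 = 1e-03
sigma_y = E * elastic_strain = 217000 * 1e-03
sigma_y = 217 MPa


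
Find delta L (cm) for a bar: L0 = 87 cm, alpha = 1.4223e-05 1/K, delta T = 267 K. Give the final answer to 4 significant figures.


dL = L0 * alpha * dT
dL = 87 * 1.4223e-05 * 267
dL = 0.3304 cm


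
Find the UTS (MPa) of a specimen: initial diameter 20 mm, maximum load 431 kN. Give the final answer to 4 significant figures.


A0 = pi*(d/2)^2 = pi*(20/2)^2 = 314.159 mm^2
UTS = F_max / A0 = 431*1000 / 314.159
UTS = 1372 MPa


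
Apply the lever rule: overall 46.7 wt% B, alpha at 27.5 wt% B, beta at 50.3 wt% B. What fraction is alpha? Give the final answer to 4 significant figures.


f_alpha = (C_beta - C0) / (C_beta - C_alpha)
f_alpha = (50.3 - 46.7) / (50.3 - 27.5)
f_alpha = 0.1579


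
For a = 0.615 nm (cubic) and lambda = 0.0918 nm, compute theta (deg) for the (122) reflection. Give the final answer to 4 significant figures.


d = a / sqrt(h^2+k^2+l^2)
d = 0.615 / sqrt(9) = 0.205 nm
lambda = 2*d*sin(theta)  =>  sin(theta) = lambda / (2*d)
sin(theta) = 0.0918 / (2 * 0.205) = 0.223902
theta = 12.94 deg


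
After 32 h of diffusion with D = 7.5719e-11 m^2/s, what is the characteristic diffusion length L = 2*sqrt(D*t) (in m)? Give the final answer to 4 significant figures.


t = 32 hr = 115200 s
Diffusion length = 2*sqrt(D*t)
= 2*sqrt(7.5719e-11 * 115200)
= 5.907e-03 m


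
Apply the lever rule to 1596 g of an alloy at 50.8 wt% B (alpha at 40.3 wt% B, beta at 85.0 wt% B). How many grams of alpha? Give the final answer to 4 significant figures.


f_alpha = (C_beta - C0) / (C_beta - C_alpha)
f_alpha = (85.0 - 50.8) / (85.0 - 40.3) = 0.765101
m_alpha = f_alpha * m_total = 0.765101 * 1596 = 1221 g


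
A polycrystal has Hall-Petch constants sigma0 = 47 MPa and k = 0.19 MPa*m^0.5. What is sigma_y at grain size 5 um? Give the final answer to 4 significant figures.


sigma_y = sigma0 + k / sqrt(d)
d = 5 um = 5e-06 m
sigma_y = 47 + 0.19 / sqrt(5e-06)
sigma_y = 132 MPa


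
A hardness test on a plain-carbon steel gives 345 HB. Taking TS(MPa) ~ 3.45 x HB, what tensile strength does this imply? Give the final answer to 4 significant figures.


TS (MPa) = 3.45 * HB
TS = 3.45 * 345
TS = 1190 MPa


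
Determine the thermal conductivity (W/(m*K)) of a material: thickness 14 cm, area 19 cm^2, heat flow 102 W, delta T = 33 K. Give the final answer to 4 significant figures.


k = Q*L / (A*dT)
L = 0.14 m, A = 1.9e-03 m^2
k = 102 * 0.14 / (1.9e-03 * 33)
k = 227.8 W/(m*K)


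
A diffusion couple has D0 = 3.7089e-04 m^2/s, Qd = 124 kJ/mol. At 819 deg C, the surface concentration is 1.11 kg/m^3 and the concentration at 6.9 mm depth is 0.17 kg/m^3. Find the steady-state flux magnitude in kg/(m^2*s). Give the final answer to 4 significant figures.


Step 1: D = D0 * exp(-Qd/(R*T))
T = 819 + 273.15 = 1092.15 K
D = 3.7089e-04 * exp(-124e3 / (8.314 * 1092.15)) = 4.3495e-10 m^2/s
Step 2: J = D * (C1 - C2) / dx
J = 4.3495e-10 * (1.11 - 0.17) / 6.9e-03
J = 5.925e-08 kg/(m^2*s)


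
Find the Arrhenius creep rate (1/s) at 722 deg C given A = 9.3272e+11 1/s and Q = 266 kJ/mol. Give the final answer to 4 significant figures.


rate = A * exp(-Q / (R*T))
T = 722 + 273.15 = 995.15 K
rate = 9.3272e+11 * exp(-266e3 / (8.314 * 995.15))
rate = 0.01017 1/s


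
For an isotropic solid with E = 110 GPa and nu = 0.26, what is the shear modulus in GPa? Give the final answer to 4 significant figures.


G = E / (2*(1+nu))
G = 110 / (2*(1+0.26))
G = 43.65 GPa


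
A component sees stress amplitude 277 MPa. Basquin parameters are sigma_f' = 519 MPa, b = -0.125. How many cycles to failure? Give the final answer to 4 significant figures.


sigma_a = sigma_f' * (2*Nf)^b
2*Nf = (sigma_a / sigma_f')^(1/b)
2*Nf = (277 / 519)^(1/-0.125)
2*Nf = 151.88
Nf = 75.94 cycles


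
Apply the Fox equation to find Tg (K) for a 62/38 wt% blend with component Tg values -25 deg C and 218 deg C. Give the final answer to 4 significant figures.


1/Tg = w1/Tg1 + w2/Tg2 (in Kelvin)
Tg1 = 248.15 K, Tg2 = 491.15 K
1/Tg = 0.62/248.15 + 0.38/491.15
Tg = 305.6 K


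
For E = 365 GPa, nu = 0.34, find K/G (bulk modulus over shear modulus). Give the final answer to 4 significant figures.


G = E / (2*(1+nu))
G = 365 / (2*(1+0.34)) = 136.194 GPa
K = E / (3*(1-2*nu))
K = 365 / (3*(1-2*0.34)) = 380.208 GPa
K/G = 380.208 / 136.194 = 2.792


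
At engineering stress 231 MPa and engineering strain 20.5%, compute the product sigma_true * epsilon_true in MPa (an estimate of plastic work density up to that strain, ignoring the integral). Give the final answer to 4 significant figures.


sigma_true = sigma_eng * (1 + epsilon_eng)
sigma_true = 231 * (1 + 0.205) = 278.355 MPa
epsilon_true = ln(1 + epsilon_eng)
epsilon_true = ln(1 + 0.205) = 0.18648
sigma_true * epsilon_true = 278.355 * 0.18648 = 51.91 MPa


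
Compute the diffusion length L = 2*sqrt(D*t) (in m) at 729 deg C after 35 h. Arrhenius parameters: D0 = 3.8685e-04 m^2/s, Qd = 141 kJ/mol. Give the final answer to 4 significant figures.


Step 1: D = D0 * exp(-Qd/(R*T))
T = 1002.15 K
D = 3.8685e-04 * exp(-141e3 / (8.314 * 1002.15)) = 1.72979e-11 m^2/s
Step 2: L = 2*sqrt(D*t)
t = 35 h = 126000 s
L = 2*sqrt(1.72979e-11 * 126000) = 2.953e-03 m


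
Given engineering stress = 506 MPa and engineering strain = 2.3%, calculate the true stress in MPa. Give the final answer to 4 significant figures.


sigma_true = sigma_eng * (1 + epsilon_eng)
sigma_true = 506 * (1 + 0.023)
sigma_true = 517.6 MPa


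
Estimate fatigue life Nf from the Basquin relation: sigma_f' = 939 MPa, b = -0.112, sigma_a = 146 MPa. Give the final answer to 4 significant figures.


sigma_a = sigma_f' * (2*Nf)^b
2*Nf = (sigma_a / sigma_f')^(1/b)
2*Nf = (146 / 939)^(1/-0.112)
2*Nf = 1.64846e+07
Nf = 8.242e+06 cycles


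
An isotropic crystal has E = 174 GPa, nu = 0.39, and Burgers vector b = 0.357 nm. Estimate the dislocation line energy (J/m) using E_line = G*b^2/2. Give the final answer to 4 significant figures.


Step 1: G = E / (2*(1+nu))
G = 174 / (2*(1+0.39)) = 62.5899 GPa = 6.25899e+10 Pa
Step 2: E_line = G*b^2/2
b = 0.357 nm = 3.57e-10 m
E_line = 0.5 * 6.25899e+10 * (3.57e-10)^2 = 3.989e-09 J/m


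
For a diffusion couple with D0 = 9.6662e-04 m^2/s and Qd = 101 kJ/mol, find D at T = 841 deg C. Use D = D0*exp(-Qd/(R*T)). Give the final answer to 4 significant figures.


D = D0 * exp(-Qd / (R*T))
T = 1114.15 K
D = 9.6662e-04 * exp(-101e3 / (8.314 * 1114.15))
D = 1.778e-08 m^2/s


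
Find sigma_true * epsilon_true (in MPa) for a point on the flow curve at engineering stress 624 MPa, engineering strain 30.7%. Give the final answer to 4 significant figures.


sigma_true = sigma_eng * (1 + epsilon_eng)
sigma_true = 624 * (1 + 0.307) = 815.568 MPa
epsilon_true = ln(1 + epsilon_eng)
epsilon_true = ln(1 + 0.307) = 0.267734
sigma_true * epsilon_true = 815.568 * 0.267734 = 218.4 MPa


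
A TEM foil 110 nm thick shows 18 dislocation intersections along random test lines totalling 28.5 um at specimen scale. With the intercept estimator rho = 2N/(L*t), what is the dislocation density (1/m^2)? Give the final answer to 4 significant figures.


rho = 2N / (L * t)
L = 28.5 um = 2.85e-05 m, t = 110 nm = 1.1e-07 m
rho = 2 * 18 / (2.85e-05 * 1.1e-07)
rho = 1.148e+13 1/m^2


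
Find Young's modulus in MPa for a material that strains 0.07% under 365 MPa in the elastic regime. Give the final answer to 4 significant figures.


E = sigma / epsilon
epsilon = 0.07% = 7e-04
E = 365 / 7e-04
E = 521400 MPa


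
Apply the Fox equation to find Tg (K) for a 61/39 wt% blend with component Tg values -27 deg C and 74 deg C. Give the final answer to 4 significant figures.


1/Tg = w1/Tg1 + w2/Tg2 (in Kelvin)
Tg1 = 246.15 K, Tg2 = 347.15 K
1/Tg = 0.61/246.15 + 0.39/347.15
Tg = 277.7 K


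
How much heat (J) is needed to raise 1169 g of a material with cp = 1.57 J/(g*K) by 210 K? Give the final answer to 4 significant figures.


Q = m * cp * dT
Q = 1169 * 1.57 * 210
Q = 385400 J


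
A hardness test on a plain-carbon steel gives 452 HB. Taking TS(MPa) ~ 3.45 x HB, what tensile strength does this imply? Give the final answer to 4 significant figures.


TS (MPa) = 3.45 * HB
TS = 3.45 * 452
TS = 1559 MPa


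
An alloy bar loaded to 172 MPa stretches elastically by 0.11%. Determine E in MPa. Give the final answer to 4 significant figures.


E = sigma / epsilon
epsilon = 0.11% = 1.1e-03
E = 172 / 1.1e-03
E = 156400 MPa


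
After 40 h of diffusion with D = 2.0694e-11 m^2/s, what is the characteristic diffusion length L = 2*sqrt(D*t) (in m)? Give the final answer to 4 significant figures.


t = 40 hr = 144000 s
Diffusion length = 2*sqrt(D*t)
= 2*sqrt(2.0694e-11 * 144000)
= 3.452e-03 m


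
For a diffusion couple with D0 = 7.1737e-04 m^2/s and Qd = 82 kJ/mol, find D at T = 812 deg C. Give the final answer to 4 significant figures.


D = D0 * exp(-Qd / (R*T))
T = 1085.15 K
D = 7.1737e-04 * exp(-82e3 / (8.314 * 1085.15))
D = 8.1e-08 m^2/s


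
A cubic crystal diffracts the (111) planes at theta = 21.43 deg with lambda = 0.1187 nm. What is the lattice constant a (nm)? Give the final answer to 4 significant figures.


d = lambda / (2*sin(theta))
d = 0.1187 / (2*sin(21.43 deg))
d = 0.162441 nm
a = d * sqrt(h^2+k^2+l^2) = 0.162441 * sqrt(3)
a = 0.2814 nm


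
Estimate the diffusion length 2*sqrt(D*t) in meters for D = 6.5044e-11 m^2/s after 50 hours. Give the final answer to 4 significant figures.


t = 50 hr = 180000 s
Diffusion length = 2*sqrt(D*t)
= 2*sqrt(6.5044e-11 * 180000)
= 6.843e-03 m


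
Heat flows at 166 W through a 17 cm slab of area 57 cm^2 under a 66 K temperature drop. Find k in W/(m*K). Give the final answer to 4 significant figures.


k = Q*L / (A*dT)
L = 0.17 m, A = 5.7e-03 m^2
k = 166 * 0.17 / (5.7e-03 * 66)
k = 75.01 W/(m*K)


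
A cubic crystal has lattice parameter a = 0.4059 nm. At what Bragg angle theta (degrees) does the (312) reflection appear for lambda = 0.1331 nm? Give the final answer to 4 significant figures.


d = a / sqrt(h^2+k^2+l^2)
d = 0.4059 / sqrt(14) = 0.108481 nm
lambda = 2*d*sin(theta)  =>  sin(theta) = lambda / (2*d)
sin(theta) = 0.1331 / (2 * 0.108481) = 0.61347
theta = 37.84 deg


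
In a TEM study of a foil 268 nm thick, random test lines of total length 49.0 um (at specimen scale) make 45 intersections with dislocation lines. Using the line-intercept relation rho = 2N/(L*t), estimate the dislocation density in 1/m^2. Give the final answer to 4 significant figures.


rho = 2N / (L * t)
L = 49.0 um = 4.9e-05 m, t = 268 nm = 2.68e-07 m
rho = 2 * 45 / (4.9e-05 * 2.68e-07)
rho = 6.853e+12 1/m^2


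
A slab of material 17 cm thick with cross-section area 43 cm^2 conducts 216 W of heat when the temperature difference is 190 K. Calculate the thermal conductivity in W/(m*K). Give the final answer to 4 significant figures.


k = Q*L / (A*dT)
L = 0.17 m, A = 4.3e-03 m^2
k = 216 * 0.17 / (4.3e-03 * 190)
k = 44.94 W/(m*K)


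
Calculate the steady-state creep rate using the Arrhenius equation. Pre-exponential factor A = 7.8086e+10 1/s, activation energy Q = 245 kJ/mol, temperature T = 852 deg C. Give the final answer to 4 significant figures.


rate = A * exp(-Q / (R*T))
T = 852 + 273.15 = 1125.15 K
rate = 7.8086e+10 * exp(-245e3 / (8.314 * 1125.15))
rate = 0.3297 1/s


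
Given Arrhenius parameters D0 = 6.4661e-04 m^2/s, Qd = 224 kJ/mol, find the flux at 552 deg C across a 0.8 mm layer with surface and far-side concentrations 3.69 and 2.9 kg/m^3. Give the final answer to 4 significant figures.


Step 1: D = D0 * exp(-Qd/(R*T))
T = 552 + 273.15 = 825.15 K
D = 6.4661e-04 * exp(-224e3 / (8.314 * 825.15)) = 4.26788e-18 m^2/s
Step 2: J = D * (C1 - C2) / dx
J = 4.26788e-18 * (3.69 - 2.9) / 8e-04
J = 4.215e-15 kg/(m^2*s)


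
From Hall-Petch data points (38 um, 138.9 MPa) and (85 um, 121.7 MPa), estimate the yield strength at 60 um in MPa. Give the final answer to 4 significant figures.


sigma_y = sigma0 + k / sqrt(d)
1/sqrt(d1) = 1/sqrt(3.8e-05) = 162.221;  1/sqrt(d2) = 108.465
k = (sigma1 - sigma2) / (1/sqrt(d1) - 1/sqrt(d2)) = (138.9 - 121.7) / (162.221 - 108.465) = 0.319963 MPa*m^0.5
sigma0 = sigma1 - k/sqrt(d1) = 138.9 - 0.319963*162.221 = 86.9951 MPa
sigma_y(d3) = 86.9951 + 0.319963 / sqrt(6e-05) = 128.3 MPa


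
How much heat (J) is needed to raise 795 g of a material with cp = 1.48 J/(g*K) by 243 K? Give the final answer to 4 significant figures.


Q = m * cp * dT
Q = 795 * 1.48 * 243
Q = 285900 J


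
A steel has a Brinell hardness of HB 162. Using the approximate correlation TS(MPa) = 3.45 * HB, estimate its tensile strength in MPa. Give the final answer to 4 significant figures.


TS (MPa) = 3.45 * HB
TS = 3.45 * 162
TS = 558.9 MPa


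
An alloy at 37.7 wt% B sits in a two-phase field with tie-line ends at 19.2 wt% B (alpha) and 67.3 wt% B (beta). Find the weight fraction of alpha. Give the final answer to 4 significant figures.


f_alpha = (C_beta - C0) / (C_beta - C_alpha)
f_alpha = (67.3 - 37.7) / (67.3 - 19.2)
f_alpha = 0.6154


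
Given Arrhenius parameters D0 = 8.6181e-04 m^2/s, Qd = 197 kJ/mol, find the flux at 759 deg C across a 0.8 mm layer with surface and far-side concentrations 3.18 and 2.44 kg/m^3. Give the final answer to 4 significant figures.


Step 1: D = D0 * exp(-Qd/(R*T))
T = 759 + 273.15 = 1032.15 K
D = 8.6181e-04 * exp(-197e3 / (8.314 * 1032.15)) = 9.23322e-14 m^2/s
Step 2: J = D * (C1 - C2) / dx
J = 9.23322e-14 * (3.18 - 2.44) / 8e-04
J = 8.541e-11 kg/(m^2*s)


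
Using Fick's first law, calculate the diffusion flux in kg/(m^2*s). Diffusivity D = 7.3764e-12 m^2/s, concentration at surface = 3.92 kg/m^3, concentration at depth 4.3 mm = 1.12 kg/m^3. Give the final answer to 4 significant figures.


J = -D * (dC/dx) = D * (C1 - C2) / dx
J = 7.3764e-12 * (3.92 - 1.12) / 4.3e-03
J = 4.803e-09 kg/(m^2*s)


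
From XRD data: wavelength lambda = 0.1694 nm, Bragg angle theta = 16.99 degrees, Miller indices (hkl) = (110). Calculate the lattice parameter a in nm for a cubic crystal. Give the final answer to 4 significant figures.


d = lambda / (2*sin(theta))
d = 0.1694 / (2*sin(16.99 deg))
d = 0.289865 nm
a = d * sqrt(h^2+k^2+l^2) = 0.289865 * sqrt(2)
a = 0.4099 nm


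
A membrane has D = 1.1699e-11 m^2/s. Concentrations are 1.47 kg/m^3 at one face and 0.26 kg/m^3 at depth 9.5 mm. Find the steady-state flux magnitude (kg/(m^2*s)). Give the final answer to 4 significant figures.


J = -D * (dC/dx) = D * (C1 - C2) / dx
J = 1.1699e-11 * (1.47 - 0.26) / 9.5e-03
J = 1.49e-09 kg/(m^2*s)


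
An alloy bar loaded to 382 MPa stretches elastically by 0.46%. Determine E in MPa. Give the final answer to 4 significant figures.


E = sigma / epsilon
epsilon = 0.46% = 4.6e-03
E = 382 / 4.6e-03
E = 83040 MPa


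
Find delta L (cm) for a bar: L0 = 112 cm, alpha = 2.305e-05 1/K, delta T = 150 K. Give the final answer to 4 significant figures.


dL = L0 * alpha * dT
dL = 112 * 2.305e-05 * 150
dL = 0.3872 cm


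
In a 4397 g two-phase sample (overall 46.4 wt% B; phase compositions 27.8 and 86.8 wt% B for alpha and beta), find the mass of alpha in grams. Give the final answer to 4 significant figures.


f_alpha = (C_beta - C0) / (C_beta - C_alpha)
f_alpha = (86.8 - 46.4) / (86.8 - 27.8) = 0.684746
m_alpha = f_alpha * m_total = 0.684746 * 4397 = 3011 g


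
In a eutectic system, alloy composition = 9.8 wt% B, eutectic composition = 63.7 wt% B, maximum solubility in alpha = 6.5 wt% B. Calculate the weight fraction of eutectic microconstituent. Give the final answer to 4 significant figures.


f_primary = (C_e - C0) / (C_e - C_alpha_max)
f_primary = (63.7 - 9.8) / (63.7 - 6.5)
f_primary = 0.942308
f_eutectic = 1 - 0.942308 = 0.05769


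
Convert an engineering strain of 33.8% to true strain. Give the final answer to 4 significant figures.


epsilon_true = ln(1 + epsilon_eng)
epsilon_true = ln(1 + 0.338)
epsilon_true = 0.2912


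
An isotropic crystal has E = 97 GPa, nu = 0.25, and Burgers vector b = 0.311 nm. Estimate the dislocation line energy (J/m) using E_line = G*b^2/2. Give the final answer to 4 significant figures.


Step 1: G = E / (2*(1+nu))
G = 97 / (2*(1+0.25)) = 38.8 GPa = 3.88e+10 Pa
Step 2: E_line = G*b^2/2
b = 0.311 nm = 3.11e-10 m
E_line = 0.5 * 3.88e+10 * (3.11e-10)^2 = 1.876e-09 J/m


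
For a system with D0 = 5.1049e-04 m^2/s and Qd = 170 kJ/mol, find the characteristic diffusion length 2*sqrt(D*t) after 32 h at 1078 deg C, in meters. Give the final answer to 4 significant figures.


Step 1: D = D0 * exp(-Qd/(R*T))
T = 1351.15 K
D = 5.1049e-04 * exp(-170e3 / (8.314 * 1351.15)) = 1.36664e-10 m^2/s
Step 2: L = 2*sqrt(D*t)
t = 32 h = 115200 s
L = 2*sqrt(1.36664e-10 * 115200) = 7.936e-03 m


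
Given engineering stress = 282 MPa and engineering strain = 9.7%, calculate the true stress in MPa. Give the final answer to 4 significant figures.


sigma_true = sigma_eng * (1 + epsilon_eng)
sigma_true = 282 * (1 + 0.097)
sigma_true = 309.4 MPa


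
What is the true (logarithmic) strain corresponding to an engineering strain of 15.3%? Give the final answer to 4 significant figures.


epsilon_true = ln(1 + epsilon_eng)
epsilon_true = ln(1 + 0.153)
epsilon_true = 0.1424


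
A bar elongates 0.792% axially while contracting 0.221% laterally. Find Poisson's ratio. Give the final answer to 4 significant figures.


nu = -epsilon_lat / epsilon_axial
Lateral strain is contraction (negative), so using magnitudes:
nu = 0.221 / 0.792
nu = 0.279


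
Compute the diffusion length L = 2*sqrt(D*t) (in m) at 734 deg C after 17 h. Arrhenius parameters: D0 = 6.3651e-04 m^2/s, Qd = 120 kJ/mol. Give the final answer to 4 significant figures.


Step 1: D = D0 * exp(-Qd/(R*T))
T = 1007.15 K
D = 6.3651e-04 * exp(-120e3 / (8.314 * 1007.15)) = 3.80122e-10 m^2/s
Step 2: L = 2*sqrt(D*t)
t = 17 h = 61200 s
L = 2*sqrt(3.80122e-10 * 61200) = 9.646e-03 m


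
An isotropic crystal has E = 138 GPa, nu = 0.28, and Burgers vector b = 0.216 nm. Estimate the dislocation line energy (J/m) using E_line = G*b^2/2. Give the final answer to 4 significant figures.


Step 1: G = E / (2*(1+nu))
G = 138 / (2*(1+0.28)) = 53.9063 GPa = 5.39063e+10 Pa
Step 2: E_line = G*b^2/2
b = 0.216 nm = 2.16e-10 m
E_line = 0.5 * 5.39063e+10 * (2.16e-10)^2 = 1.258e-09 J/m


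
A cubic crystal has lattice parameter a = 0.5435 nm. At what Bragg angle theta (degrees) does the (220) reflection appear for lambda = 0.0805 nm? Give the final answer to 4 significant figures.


d = a / sqrt(h^2+k^2+l^2)
d = 0.5435 / sqrt(8) = 0.192156 nm
lambda = 2*d*sin(theta)  =>  sin(theta) = lambda / (2*d)
sin(theta) = 0.0805 / (2 * 0.192156) = 0.209465
theta = 12.09 deg


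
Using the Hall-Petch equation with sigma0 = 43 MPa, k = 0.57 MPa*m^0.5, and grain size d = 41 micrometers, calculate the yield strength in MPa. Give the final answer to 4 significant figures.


sigma_y = sigma0 + k / sqrt(d)
d = 41 um = 4.1e-05 m
sigma_y = 43 + 0.57 / sqrt(4.1e-05)
sigma_y = 132 MPa


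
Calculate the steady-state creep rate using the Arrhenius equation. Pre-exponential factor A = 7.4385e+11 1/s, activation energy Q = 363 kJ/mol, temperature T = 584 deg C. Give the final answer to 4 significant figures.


rate = A * exp(-Q / (R*T))
T = 584 + 273.15 = 857.15 K
rate = 7.4385e+11 * exp(-363e3 / (8.314 * 857.15))
rate = 5.617e-11 1/s


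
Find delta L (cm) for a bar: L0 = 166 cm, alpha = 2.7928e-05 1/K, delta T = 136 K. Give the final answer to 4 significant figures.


dL = L0 * alpha * dT
dL = 166 * 2.7928e-05 * 136
dL = 0.6305 cm


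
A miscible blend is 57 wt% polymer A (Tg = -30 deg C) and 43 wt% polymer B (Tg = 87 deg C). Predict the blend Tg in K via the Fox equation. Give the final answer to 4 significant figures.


1/Tg = w1/Tg1 + w2/Tg2 (in Kelvin)
Tg1 = 243.15 K, Tg2 = 360.15 K
1/Tg = 0.57/243.15 + 0.43/360.15
Tg = 282.6 K


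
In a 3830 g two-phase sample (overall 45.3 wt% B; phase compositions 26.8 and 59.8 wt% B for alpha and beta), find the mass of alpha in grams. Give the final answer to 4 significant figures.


f_alpha = (C_beta - C0) / (C_beta - C_alpha)
f_alpha = (59.8 - 45.3) / (59.8 - 26.8) = 0.439394
m_alpha = f_alpha * m_total = 0.439394 * 3830 = 1683 g


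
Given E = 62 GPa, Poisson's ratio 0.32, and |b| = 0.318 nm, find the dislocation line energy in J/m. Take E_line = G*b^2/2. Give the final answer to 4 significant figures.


Step 1: G = E / (2*(1+nu))
G = 62 / (2*(1+0.32)) = 23.4848 GPa = 2.34848e+10 Pa
Step 2: E_line = G*b^2/2
b = 0.318 nm = 3.18e-10 m
E_line = 0.5 * 2.34848e+10 * (3.18e-10)^2 = 1.187e-09 J/m


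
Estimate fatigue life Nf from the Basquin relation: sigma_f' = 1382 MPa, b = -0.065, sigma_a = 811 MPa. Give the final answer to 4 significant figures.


sigma_a = sigma_f' * (2*Nf)^b
2*Nf = (sigma_a / sigma_f')^(1/b)
2*Nf = (811 / 1382)^(1/-0.065)
2*Nf = 3642.01
Nf = 1821 cycles


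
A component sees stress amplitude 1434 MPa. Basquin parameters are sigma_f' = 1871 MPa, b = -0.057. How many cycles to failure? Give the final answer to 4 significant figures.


sigma_a = sigma_f' * (2*Nf)^b
2*Nf = (sigma_a / sigma_f')^(1/b)
2*Nf = (1434 / 1871)^(1/-0.057)
2*Nf = 106.353
Nf = 53.18 cycles


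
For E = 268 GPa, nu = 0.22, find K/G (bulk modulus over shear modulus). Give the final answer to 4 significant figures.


G = E / (2*(1+nu))
G = 268 / (2*(1+0.22)) = 109.836 GPa
K = E / (3*(1-2*nu))
K = 268 / (3*(1-2*0.22)) = 159.524 GPa
K/G = 159.524 / 109.836 = 1.452


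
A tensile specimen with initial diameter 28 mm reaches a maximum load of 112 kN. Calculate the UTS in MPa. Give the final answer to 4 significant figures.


A0 = pi*(d/2)^2 = pi*(28/2)^2 = 615.752 mm^2
UTS = F_max / A0 = 112*1000 / 615.752
UTS = 181.9 MPa


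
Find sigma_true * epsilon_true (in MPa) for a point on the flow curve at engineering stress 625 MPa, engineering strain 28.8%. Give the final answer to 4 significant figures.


sigma_true = sigma_eng * (1 + epsilon_eng)
sigma_true = 625 * (1 + 0.288) = 805 MPa
epsilon_true = ln(1 + epsilon_eng)
epsilon_true = ln(1 + 0.288) = 0.253091
sigma_true * epsilon_true = 805 * 0.253091 = 203.7 MPa


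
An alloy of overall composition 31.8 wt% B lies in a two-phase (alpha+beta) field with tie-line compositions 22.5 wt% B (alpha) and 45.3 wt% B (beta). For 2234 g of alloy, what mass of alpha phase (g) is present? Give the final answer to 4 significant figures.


f_alpha = (C_beta - C0) / (C_beta - C_alpha)
f_alpha = (45.3 - 31.8) / (45.3 - 22.5) = 0.592105
m_alpha = f_alpha * m_total = 0.592105 * 2234 = 1323 g


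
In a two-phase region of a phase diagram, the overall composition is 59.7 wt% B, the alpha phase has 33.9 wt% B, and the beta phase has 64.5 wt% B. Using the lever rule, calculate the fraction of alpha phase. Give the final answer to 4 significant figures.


f_alpha = (C_beta - C0) / (C_beta - C_alpha)
f_alpha = (64.5 - 59.7) / (64.5 - 33.9)
f_alpha = 0.1569
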